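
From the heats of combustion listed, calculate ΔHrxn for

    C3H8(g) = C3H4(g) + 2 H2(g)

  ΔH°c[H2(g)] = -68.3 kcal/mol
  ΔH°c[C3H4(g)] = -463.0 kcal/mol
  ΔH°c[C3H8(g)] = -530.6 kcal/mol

Using ΔH = Σ nΔHc°(reactants) − Σ nΔHc°(products):
= [1·(-530.6)] − [1·(-463.0) + 2·(-68.3)]
= 69.0 kcal/mol

ΔHrxn = 69.0 kcal/mol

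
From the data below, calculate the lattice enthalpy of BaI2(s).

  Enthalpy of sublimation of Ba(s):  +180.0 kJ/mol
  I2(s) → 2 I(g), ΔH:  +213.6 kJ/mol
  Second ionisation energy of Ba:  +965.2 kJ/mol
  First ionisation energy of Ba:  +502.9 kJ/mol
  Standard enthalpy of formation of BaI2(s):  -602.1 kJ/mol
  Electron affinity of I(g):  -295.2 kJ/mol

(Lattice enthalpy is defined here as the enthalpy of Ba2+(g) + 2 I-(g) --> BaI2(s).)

U = -1873.4 kJ/mol

ΔHf° = 1·ΔHsub + 1·(ΣIE) + 1·D(I2) + 2·EA + U
-602.1 = 1·(+180.0) + 1·(+1468.1) + 1·(+213.6) + 2·(-295.2) + U
U = -602.1 − (+1271.3) = -1873.4 kJ/mol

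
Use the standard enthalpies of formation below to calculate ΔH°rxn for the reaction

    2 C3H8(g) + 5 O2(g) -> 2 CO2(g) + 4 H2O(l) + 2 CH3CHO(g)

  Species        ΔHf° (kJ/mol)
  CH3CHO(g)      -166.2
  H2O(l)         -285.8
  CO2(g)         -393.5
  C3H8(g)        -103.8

Products: 2·(-393.5) + 4·(-285.8) + 2·(-166.2) = -2262.6
Reactants: 2·(-103.8) + 5·(+0.0) = -207.6
ΔH°rxn = (-2262.6) − (-207.6) = -2055.0 kJ/mol

ΔH°rxn = -2055.0 kJ/mol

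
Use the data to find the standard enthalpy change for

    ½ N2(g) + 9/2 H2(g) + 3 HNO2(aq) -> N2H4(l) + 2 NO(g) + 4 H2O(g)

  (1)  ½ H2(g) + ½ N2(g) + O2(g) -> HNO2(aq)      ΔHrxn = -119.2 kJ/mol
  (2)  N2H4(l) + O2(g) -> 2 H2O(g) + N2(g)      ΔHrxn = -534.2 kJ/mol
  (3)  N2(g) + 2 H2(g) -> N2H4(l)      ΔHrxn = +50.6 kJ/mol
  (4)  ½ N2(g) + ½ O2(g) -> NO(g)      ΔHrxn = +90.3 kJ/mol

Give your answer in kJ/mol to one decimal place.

ΔHrxn = -378.4 kJ/mol

(1) reversed and × 3 (reverse to put HNO2(aq) on the reactant side; ×3 to match 3 HNO2(aq) in the target): (-3)·(-119.2) = +357.6 kJ/mol
(2) × 2 (×2 to match 4 H2O(g) in the target): (2)·(-534.2) = -1068.4 kJ/mol
(3) × 3: (3)·(+50.6) = +151.8 kJ/mol
(4) × 2 (scale by 2 for the 2 NO(g)): (2)·(+90.3) = +180.6 kJ/mol
ΔHrxn = (+357.6) + (-1068.4) + (+151.8) + (+180.6) = -378.4 kJ/mol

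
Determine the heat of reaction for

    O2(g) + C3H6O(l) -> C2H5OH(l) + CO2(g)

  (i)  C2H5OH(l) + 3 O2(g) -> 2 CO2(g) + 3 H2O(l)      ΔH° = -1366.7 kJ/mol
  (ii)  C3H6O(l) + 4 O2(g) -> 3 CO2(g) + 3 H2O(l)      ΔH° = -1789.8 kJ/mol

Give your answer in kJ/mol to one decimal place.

ΔH° = -423.1 kJ/mol

(i) reversed: +1366.7 kJ/mol
(ii) as written: -1789.8 kJ/mol
By Hess's law, ΔH° = (+1366.7) + (-1789.8) = -423.1 kJ/mol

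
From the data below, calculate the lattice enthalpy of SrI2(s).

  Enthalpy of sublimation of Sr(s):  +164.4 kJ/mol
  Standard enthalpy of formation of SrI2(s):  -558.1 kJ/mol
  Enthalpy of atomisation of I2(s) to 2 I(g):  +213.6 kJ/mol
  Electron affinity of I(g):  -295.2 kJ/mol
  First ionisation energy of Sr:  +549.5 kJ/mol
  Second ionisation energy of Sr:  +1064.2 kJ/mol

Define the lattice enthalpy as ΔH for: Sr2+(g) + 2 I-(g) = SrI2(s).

ΔHf° = 1·ΔHsub + 1·(ΣIE) + 1·D(I2) + 2·EA + U
-558.1 = 1·(+164.4) + 1·(+1613.7) + 1·(+213.6) + 2·(-295.2) + U
U = -558.1 − (+1401.3) = -1959.4 kJ/mol

U = -1959.4 kJ/mol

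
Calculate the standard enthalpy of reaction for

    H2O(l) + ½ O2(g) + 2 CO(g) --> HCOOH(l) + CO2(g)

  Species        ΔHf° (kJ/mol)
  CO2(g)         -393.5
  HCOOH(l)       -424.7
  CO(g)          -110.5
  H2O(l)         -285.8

Products: 1·(-424.7) + 1·(-393.5) = -818.2
Reactants: 1·(-285.8) + 1/2·(+0.0) + 2·(-110.5) = -506.8
ΔH°rxn = (-818.2) − (-506.8) = -311.4 kJ/mol

ΔH°rxn = -311.4 kJ/mol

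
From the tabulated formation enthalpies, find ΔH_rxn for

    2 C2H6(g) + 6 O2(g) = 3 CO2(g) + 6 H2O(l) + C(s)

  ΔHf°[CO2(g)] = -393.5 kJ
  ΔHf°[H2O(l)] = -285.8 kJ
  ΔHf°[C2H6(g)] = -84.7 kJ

ΔH°rxn = Σ nΔHf°(products) − Σ nΔHf°(reactants).
Products: 3·(-393.5) + 6·(-285.8) + 1·(+0.0) = -2895.3
Reactants: 2·(-84.7) + 6·(+0.0) = -169.4
ΔH_rxn = (-2895.3) − (-169.4) = -2725.9 kJ

ΔH_rxn = -2725.9 kJ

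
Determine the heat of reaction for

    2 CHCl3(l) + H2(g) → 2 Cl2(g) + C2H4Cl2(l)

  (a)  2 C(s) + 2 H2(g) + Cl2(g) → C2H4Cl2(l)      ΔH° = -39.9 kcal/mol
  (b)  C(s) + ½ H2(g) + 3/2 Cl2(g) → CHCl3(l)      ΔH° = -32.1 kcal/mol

ΔH° = 24.3 kcal/mol

(a) as written (C2H4Cl2(l) already on the product side): -39.9 kcal/mol
(b) reversed and × 2 (CHCl3(l) must end up as a reactant; ×2 to match 2 CHCl3(l) in the target): (-2)·(-32.1) = +64.2 kcal/mol
By Hess's law, ΔH° = (-39.9) + (+64.2) = 24.3 kcal/mol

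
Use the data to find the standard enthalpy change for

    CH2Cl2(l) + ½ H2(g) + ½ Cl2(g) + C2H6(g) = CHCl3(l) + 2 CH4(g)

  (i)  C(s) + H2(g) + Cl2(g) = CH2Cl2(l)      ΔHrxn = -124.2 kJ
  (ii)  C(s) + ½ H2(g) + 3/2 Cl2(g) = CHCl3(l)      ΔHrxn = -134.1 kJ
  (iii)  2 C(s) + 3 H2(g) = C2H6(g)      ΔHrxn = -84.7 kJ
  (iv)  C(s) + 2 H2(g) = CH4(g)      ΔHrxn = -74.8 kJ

(i) reversed: +124.2 kJ
(ii) as written: -134.1 kJ
(iii) reversed: +84.7 kJ
(iv) × 2: (2)·(-74.8) = -149.6 kJ
Combining the equations, ΔHrxn = (+124.2) + (-134.1) + (+84.7) + (-149.6) = -74.8 kJ

ΔHrxn = -74.8 kJ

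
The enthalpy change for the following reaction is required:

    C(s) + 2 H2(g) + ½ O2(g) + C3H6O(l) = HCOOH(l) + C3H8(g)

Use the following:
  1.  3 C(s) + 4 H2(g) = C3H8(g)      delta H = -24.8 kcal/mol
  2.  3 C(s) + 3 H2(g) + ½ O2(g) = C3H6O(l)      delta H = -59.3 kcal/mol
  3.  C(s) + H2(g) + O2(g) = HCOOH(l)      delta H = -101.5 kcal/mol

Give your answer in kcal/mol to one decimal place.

eq. 1 as written: -24.8 kcal/mol
eq. 2 reversed: +59.3 kcal/mol
eq. 3 as written: -101.5 kcal/mol
Summing the manipulated equations, delta H = (-24.8) + (+59.3) + (-101.5) = -67.0 kcal/mol

delta H = -67.0 kcal/mol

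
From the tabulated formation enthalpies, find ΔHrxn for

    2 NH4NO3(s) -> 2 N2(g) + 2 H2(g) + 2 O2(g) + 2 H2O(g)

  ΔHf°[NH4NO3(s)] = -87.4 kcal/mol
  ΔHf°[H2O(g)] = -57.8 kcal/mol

Products: 2·(+0.0) + 2·(+0.0) + 2·(+0.0) + 2·(-57.8) = -115.6
Reactants: 2·(-87.4) = -174.8
ΔHrxn = (-115.6) − (-174.8) = 59.2 kcal/mol

ΔHrxn = 59.2 kcal/mol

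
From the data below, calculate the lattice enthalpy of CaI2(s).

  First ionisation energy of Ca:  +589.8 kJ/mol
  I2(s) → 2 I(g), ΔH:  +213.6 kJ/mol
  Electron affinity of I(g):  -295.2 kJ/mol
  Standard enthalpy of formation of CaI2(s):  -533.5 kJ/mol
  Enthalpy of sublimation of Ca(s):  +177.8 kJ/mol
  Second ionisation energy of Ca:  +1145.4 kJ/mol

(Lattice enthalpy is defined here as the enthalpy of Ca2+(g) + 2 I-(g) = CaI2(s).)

ΔHf° = 1·ΔHsub + 1·(ΣIE) + 1·D(I2) + 2·EA + U
-533.5 = 1·(+177.8) + 1·(+1735.2) + 1·(+213.6) + 2·(-295.2) + U
U = -533.5 − (+1536.2) = -2069.7 kJ/mol

U = -2069.7 kJ/mol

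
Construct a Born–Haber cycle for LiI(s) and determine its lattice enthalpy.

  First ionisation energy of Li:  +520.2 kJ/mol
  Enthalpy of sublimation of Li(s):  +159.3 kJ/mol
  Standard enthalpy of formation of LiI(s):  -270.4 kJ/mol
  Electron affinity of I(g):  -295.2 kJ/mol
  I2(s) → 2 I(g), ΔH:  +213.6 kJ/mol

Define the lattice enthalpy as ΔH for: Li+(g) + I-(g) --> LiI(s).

U = -761.5 kJ/mol

ΔHf° = 1·ΔHsub + 1·(ΣIE) + 1/2·D(I2) + 1·EA + U
-270.4 = 1·(+159.3) + 1·(+520.2) + 1/2·(+213.6) + 1·(-295.2) + U
U = -270.4 − (+491.1) = -761.5 kJ/mol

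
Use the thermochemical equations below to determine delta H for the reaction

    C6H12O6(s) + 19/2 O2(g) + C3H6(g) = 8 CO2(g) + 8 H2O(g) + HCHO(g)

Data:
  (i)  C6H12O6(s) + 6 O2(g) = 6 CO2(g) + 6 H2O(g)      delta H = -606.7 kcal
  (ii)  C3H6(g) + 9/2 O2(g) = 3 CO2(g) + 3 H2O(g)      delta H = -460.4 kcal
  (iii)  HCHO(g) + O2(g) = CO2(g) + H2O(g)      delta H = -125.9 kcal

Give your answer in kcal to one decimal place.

delta H = -941.2 kcal

(i) as written: -606.7 kcal
(ii) as written: -460.4 kcal
(iii) reversed: +125.9 kcal
Combining the equations, delta H = (-606.7) + (-460.4) + (+125.9) = -941.2 kcal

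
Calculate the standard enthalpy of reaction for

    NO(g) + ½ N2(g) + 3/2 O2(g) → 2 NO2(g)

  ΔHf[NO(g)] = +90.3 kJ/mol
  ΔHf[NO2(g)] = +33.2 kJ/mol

Products: 2·(+33.2) = +66.4
Reactants: 1·(+90.3) + 1/2·(+0.0) + 3/2·(+0.0) = +90.3
ΔH° = (+66.4) − (+90.3) = -23.9 kJ/mol

ΔH° = -23.9 kJ/mol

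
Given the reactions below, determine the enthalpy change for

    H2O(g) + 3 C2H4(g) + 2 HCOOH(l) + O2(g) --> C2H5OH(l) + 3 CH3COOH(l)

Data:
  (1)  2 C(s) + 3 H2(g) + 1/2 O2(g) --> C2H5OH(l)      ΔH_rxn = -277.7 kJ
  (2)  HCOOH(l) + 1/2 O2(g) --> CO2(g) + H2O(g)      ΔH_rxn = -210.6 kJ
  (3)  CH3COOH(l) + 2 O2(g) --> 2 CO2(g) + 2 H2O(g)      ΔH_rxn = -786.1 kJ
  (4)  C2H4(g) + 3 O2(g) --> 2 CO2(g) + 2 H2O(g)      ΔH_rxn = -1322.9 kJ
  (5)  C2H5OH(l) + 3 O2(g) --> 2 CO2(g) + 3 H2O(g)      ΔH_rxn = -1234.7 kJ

(1): not needed.
(2) × 2: (2)·(-210.6) = -421.2 kJ
(3) reversed and × 3: (-3)·(-786.1) = +2358.3 kJ
(4) × 3: (3)·(-1322.9) = -3968.7 kJ
(5) reversed: +1234.7 kJ
Combining the equations, ΔH_rxn = (-421.2) + (+2358.3) + (-3968.7) + (+1234.7) = -796.9 kJ

ΔH_rxn = -796.9 kJ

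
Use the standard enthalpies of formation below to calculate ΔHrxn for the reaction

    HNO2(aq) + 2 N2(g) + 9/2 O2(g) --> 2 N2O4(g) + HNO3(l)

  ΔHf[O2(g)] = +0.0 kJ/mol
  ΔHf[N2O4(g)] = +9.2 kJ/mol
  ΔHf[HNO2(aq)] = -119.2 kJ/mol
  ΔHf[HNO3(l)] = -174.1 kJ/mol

ΔHrxn = -36.5 kJ/mol

Products: 2·(+9.2) + 1·(-174.1) = -155.7
Reactants: 1·(-119.2) + 2·(+0.0) + 9/2·(+0.0) = -119.2
ΔHrxn = (-155.7) − (-119.2) = -36.5 kJ/mol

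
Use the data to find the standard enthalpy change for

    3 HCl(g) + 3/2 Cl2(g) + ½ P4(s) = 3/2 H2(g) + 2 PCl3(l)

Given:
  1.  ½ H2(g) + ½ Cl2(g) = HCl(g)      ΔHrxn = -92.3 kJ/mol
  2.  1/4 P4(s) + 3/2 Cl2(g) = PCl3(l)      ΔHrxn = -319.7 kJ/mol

ΔHrxn = -362.5 kJ/mol

eq. 1 reversed and × 3: (-3)·(-92.3) = +276.9 kJ/mol
eq. 2 × 2: (2)·(-319.7) = -639.4 kJ/mol
Combining the equations, ΔHrxn = (-3)·(-92.3) + (2)·(-319.7) = -362.5 kJ/mol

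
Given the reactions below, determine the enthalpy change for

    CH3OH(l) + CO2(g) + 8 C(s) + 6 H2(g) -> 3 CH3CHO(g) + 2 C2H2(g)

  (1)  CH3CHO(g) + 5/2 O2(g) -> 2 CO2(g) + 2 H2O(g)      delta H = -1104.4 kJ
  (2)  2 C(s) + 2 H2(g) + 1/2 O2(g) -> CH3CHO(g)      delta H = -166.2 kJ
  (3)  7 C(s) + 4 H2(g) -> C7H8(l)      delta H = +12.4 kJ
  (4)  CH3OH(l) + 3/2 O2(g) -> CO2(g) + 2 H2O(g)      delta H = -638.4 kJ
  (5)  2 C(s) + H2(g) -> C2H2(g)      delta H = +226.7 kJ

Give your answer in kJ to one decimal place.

delta H = 587.0 kJ

(1) reversed: +1104.4 kJ
(2) × 2: (2)·(-166.2) = -332.4 kJ
(3): not needed (C7H8(l) appears nowhere else).
(4) as written (CH3OH(l) already on the reactant side): -638.4 kJ
(5) × 2 (scale by 2 for the 2 C2H2(g)): (2)·(+226.7) = +453.4 kJ
Summing the manipulated equations, delta H = (-1)·(-1104.4) + (2)·(-166.2) + (1)·(-638.4) + (2)·(+226.7) = 587.0 kJ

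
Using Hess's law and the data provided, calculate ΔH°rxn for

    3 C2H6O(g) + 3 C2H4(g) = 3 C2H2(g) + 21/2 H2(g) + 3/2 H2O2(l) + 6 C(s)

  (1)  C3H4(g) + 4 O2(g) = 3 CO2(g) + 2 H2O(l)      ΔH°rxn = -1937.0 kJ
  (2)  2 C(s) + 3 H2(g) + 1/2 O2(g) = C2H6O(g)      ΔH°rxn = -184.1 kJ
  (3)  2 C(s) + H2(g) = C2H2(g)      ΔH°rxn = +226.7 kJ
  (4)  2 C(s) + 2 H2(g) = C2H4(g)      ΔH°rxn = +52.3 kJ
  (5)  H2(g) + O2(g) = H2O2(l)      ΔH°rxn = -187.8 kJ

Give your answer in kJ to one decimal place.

ΔH°rxn = 793.8 kJ

(1): not needed (C3H4(g) appears nowhere else).
(2) reversed and × 3 (C2H6O(g) must end up as a reactant; ×3 to match 3 C2H6O(g) in the target): (-3)·(-184.1) = +552.3 kJ
(3) × 3 (scale by 3 for the 3 C2H2(g)): (3)·(+226.7) = +680.1 kJ
(4) reversed and × 3 (reverse to put C2H4(g) on the reactant side; ×3 to match 3 C2H4(g) in the target): (-3)·(+52.3) = -156.9 kJ
(5) × 3/2 (scale by 3/2 for the 3/2 H2O2(l)): (3/2)·(-187.8) = -281.7 kJ
Combining the equations, ΔH°rxn = (+552.3) + (+680.1) + (-156.9) + (-281.7) = 793.8 kJ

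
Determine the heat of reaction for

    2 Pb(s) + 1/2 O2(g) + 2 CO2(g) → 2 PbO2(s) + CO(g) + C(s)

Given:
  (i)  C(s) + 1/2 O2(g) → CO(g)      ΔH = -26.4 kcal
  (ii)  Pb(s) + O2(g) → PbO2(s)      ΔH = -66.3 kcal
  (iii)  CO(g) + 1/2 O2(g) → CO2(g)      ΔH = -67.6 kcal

(i) reversed: +26.4 kcal
(ii) × 2: (2)·(-66.3) = -132.6 kcal
(iii) reversed and × 2: (-2)·(-67.6) = +135.2 kcal
ΔH = (+26.4) + (-132.6) + (+135.2) = 29.0 kcal

ΔH = 29.0 kcal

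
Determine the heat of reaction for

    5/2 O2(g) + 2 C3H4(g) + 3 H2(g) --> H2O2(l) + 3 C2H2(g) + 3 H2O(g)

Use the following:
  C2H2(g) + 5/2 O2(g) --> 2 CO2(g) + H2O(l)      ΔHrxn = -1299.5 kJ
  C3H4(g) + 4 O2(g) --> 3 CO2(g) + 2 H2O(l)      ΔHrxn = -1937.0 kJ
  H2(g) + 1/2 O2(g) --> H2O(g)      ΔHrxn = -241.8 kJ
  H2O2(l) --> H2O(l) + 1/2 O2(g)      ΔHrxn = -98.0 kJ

ΔHrxn = -602.9 kJ

equation 1 reversed and × 3: (-3)·(-1299.5) = +3898.5 kJ
equation 2 × 2: (2)·(-1937.0) = -3874.0 kJ
equation 3 × 3: (3)·(-241.8) = -725.4 kJ
equation 4 reversed: +98.0 kJ
ΔHrxn = (+3898.5) + (-3874.0) + (-725.4) + (+98.0) = -602.9 kJ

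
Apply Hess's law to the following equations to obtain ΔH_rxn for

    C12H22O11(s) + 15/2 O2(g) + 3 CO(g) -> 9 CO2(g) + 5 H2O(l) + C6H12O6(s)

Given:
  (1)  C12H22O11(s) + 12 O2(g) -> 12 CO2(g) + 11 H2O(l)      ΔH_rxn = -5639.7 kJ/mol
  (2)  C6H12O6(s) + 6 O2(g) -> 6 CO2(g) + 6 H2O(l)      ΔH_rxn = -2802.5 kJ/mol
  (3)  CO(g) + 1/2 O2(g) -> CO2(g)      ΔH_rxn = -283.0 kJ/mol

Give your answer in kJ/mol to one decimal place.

(1) as written: -5639.7 kJ/mol
(2) reversed: +2802.5 kJ/mol
(3) × 3: (3)·(-283.0) = -849.0 kJ/mol
Summing the manipulated equations, ΔH_rxn = (-5639.7) + (+2802.5) + (-849.0) = -3686.2 kJ/mol

ΔH_rxn = -3686.2 kJ/mol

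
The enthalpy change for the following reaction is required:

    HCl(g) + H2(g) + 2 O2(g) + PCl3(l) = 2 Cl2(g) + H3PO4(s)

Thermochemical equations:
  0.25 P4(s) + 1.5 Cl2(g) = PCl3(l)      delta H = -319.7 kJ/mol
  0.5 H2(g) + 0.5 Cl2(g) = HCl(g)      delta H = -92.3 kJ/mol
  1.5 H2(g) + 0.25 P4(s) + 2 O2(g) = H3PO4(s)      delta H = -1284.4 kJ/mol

delta H = -872.4 kJ/mol

equation 1 reversed (reverse to put PCl3(l) on the reactant side): +319.7 kJ/mol
equation 2 reversed (HCl(g) must end up as a reactant): +92.3 kJ/mol
equation 3 as written (H3PO4(s) already on the product side): -1284.4 kJ/mol
By Hess's law, delta H = (+319.7) + (+92.3) + (-1284.4) = -872.4 kJ/mol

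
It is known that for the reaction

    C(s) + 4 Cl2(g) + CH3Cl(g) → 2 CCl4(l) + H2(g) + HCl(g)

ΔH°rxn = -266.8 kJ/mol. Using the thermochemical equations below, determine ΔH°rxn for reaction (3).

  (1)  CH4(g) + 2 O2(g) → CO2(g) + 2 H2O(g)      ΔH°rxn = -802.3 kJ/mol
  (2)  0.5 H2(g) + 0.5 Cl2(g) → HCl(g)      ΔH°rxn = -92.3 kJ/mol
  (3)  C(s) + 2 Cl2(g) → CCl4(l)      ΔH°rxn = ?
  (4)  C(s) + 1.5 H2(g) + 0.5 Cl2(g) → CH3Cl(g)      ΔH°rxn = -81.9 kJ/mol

(1): not needed (CH4(g) appears nowhere else).
(2) as written (HCl(g) already on the product side): -92.3 kJ/mol
(3) × 2 (×2 to match 2 CCl4(l) in the target): contributes 2·x
(4) reversed (CH3Cl(g) must end up as a reactant): +81.9 kJ/mol
-266.8 = (-92.3) + (+81.9) + 2·x
x = (-266.8 − (-10.4)) / (2) = -128.2 kJ/mol

ΔH°rxn = -128.2 kJ/mol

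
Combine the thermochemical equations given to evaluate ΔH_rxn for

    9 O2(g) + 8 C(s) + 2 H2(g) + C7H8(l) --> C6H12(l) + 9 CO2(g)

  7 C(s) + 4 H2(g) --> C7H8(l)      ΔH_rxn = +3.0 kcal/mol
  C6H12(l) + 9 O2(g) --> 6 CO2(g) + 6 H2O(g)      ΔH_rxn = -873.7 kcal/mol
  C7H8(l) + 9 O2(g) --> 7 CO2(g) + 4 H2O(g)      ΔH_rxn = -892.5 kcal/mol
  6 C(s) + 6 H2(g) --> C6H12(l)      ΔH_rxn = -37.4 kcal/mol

ΔH_rxn = -886.7 kcal/mol

equation 1 × 2: (2)·(+3.0) = +6.0 kcal/mol
equation 2 reversed and × 2: (-2)·(-873.7) = +1747.4 kcal/mol
equation 3 × 3: (3)·(-892.5) = -2677.5 kcal/mol
equation 4 reversed: +37.4 kcal/mol
Summing the manipulated equations, ΔH_rxn = (2)·(+3.0) + (-2)·(-873.7) + (3)·(-892.5) + (-1)·(-37.4) = -886.7 kcal/mol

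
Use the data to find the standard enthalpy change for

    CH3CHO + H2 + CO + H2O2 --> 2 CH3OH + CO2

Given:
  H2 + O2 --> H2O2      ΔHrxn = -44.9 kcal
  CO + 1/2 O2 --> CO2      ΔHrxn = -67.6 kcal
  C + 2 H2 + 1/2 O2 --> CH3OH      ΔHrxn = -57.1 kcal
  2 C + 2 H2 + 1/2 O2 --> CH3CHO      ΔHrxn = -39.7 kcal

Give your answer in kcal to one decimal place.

equation 1 reversed (reverse to put H2O2 on the reactant side): +44.9 kcal
equation 2 as written (CO already on the reactant side): -67.6 kcal
equation 3 × 2 (scale by 2 for the 2 CH3OH): (2)·(-57.1) = -114.2 kcal
equation 4 reversed (CH3CHO must end up as a reactant): +39.7 kcal
ΔHrxn = (-1)·(-44.9) + (1)·(-67.6) + (2)·(-57.1) + (-1)·(-39.7) = -97.2 kcal

ΔHrxn = -97.2 kcal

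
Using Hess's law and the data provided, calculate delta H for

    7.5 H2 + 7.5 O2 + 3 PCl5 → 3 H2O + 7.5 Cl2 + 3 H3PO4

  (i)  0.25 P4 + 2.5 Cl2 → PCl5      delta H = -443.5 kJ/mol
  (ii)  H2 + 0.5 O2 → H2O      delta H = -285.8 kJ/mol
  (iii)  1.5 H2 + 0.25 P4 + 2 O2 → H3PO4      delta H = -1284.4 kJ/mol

(i) reversed and × 3: (-3)·(-443.5) = +1330.5 kJ/mol
(ii) × 3: (3)·(-285.8) = -857.4 kJ/mol
(iii) × 3: (3)·(-1284.4) = -3853.2 kJ/mol
Since enthalpy is a state function, delta H = (+1330.5) + (-857.4) + (-3853.2) = -3380.1 kJ/mol

delta H = -3380.1 kJ/mol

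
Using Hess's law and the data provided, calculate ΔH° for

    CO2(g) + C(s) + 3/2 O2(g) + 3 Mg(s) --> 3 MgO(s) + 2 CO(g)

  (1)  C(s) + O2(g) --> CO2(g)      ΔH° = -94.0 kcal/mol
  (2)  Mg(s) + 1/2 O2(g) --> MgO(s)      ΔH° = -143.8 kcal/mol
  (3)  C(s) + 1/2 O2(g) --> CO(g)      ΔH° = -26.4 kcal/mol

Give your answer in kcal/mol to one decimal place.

ΔH° = -390.2 kcal/mol

(1) reversed: +94.0 kcal/mol
(2) × 3: (3)·(-143.8) = -431.4 kcal/mol
(3) × 2: (2)·(-26.4) = -52.8 kcal/mol
ΔH° = (+94.0) + (-431.4) + (-52.8) = -390.2 kcal/mol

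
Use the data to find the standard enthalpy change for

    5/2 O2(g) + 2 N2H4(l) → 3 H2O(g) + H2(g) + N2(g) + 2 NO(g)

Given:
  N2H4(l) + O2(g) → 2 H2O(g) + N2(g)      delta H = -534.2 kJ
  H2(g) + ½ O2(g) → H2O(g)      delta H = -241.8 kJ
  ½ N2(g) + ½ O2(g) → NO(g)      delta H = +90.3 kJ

equation 1 × 2: (2)·(-534.2) = -1068.4 kJ
equation 2 reversed: +241.8 kJ
equation 3 × 2: (2)·(+90.3) = +180.6 kJ
delta H = (2)·(-534.2) + (-1)·(-241.8) + (2)·(+90.3) = -646.0 kJ

delta H = -646.0 kJ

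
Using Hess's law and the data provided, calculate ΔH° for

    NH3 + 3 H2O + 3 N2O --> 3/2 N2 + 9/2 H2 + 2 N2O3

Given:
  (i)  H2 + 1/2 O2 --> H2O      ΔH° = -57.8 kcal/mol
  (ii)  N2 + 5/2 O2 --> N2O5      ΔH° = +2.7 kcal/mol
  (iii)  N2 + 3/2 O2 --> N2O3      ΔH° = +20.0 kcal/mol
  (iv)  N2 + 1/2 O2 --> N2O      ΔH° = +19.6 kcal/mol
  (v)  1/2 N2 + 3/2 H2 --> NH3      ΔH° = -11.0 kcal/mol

ΔH° = 165.6 kcal/mol

(i) reversed and × 3 (reverse to put H2O on the reactant side; scale by 3 for the 3 H2O): (-3)·(-57.8) = +173.4 kcal/mol
(ii): not needed (N2O5 appears nowhere else).
(iii) × 2 (×2 to match 2 N2O3 in the target): (2)·(+20.0) = +40.0 kcal/mol
(iv) reversed and × 3 (N2O must end up as a reactant; scale by 3 for the 3 N2O): (-3)·(+19.6) = -58.8 kcal/mol
(v) reversed (NH3 must end up as a reactant): +11.0 kcal/mol
ΔH° = (+173.4) + (+40.0) + (-58.8) + (+11.0) = 165.6 kcal/mol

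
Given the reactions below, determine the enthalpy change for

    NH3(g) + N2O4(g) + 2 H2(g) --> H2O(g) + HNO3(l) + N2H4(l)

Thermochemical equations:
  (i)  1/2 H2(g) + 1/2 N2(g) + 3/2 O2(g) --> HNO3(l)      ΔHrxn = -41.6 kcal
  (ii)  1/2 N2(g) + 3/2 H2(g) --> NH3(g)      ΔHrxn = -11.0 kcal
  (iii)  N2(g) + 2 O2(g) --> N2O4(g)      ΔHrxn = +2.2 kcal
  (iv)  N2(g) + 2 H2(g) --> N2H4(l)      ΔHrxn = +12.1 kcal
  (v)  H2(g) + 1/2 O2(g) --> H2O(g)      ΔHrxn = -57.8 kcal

ΔHrxn = -78.5 kcal

(i) as written: -41.6 kcal
(ii) reversed: +11.0 kcal
(iii) reversed: -2.2 kcal
(iv) as written: +12.1 kcal
(v) as written: -57.8 kcal
ΔHrxn = (-41.6) + (+11.0) + (-2.2) + (+12.1) + (-57.8) = -78.5 kcal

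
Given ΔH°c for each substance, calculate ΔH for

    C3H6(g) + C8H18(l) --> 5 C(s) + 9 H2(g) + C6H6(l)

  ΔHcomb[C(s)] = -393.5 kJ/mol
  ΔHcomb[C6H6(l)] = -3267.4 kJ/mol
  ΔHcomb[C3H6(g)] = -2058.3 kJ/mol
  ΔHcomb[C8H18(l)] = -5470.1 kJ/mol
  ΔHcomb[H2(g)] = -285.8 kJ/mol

ΔH = 278.7 kJ/mol

Using ΔH = Σ nΔHc°(reactants) − Σ nΔHc°(products):
= [1·(-2058.3) + 1·(-5470.1)] − [5·(-393.5) + 9·(-285.8) + 1·(-3267.4)]
= 278.7 kJ/mol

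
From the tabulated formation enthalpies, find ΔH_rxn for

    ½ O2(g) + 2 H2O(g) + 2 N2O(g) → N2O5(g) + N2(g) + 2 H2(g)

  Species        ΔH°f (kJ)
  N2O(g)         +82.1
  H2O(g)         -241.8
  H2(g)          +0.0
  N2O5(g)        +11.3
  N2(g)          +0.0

ΔH_rxn = 330.7 kJ

ΔH°rxn = Σ nΔHf°(products) − Σ nΔHf°(reactants).
Products: 1·(+11.3) + 1·(+0.0) + 2·(+0.0) = +11.3
Reactants: 1/2·(+0.0) + 2·(-241.8) + 2·(+82.1) = -319.4
ΔH_rxn = (+11.3) − (-319.4) = 330.7 kJ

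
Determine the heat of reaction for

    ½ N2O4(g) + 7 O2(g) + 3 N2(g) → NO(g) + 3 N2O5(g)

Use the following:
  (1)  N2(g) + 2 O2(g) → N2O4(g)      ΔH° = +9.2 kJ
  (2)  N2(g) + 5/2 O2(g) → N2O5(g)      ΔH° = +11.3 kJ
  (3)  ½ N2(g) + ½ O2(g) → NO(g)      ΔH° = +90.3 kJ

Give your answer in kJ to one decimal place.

(1) reversed and × 1/2: (-1/2)·(+9.2) = -4.6 kJ
(2) × 3: (3)·(+11.3) = +33.9 kJ
(3) as written: +90.3 kJ
ΔH° = (-4.6) + (+33.9) + (+90.3) = 119.6 kJ

ΔH° = 119.6 kJ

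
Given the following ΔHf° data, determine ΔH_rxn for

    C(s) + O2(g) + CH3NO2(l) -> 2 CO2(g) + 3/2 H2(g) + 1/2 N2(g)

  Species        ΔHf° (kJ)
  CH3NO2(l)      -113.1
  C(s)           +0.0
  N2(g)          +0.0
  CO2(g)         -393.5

ΔH_rxn = -673.9 kJ

Products: 2·(-393.5) + 3/2·(+0.0) + 1/2·(+0.0) = -787.0
Reactants: 1·(+0.0) + 1·(+0.0) + 1·(-113.1) = -113.1
ΔH_rxn = (-787.0) − (-113.1) = -673.9 kJ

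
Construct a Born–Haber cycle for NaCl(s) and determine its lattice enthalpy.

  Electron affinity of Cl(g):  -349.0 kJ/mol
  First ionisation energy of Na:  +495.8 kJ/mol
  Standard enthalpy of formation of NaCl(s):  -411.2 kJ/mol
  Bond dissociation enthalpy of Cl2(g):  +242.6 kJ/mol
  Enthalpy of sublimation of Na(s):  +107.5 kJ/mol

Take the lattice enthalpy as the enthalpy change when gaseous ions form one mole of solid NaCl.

ΔHf° = 1·ΔHsub + 1·(ΣIE) + 1/2·D(Cl2) + 1·EA + U
-411.2 = 1·(+107.5) + 1·(+495.8) + 1/2·(+242.6) + 1·(-349.0) + U
U = -411.2 − (+375.6) = -786.8 kJ/mol

U = -786.8 kJ/mol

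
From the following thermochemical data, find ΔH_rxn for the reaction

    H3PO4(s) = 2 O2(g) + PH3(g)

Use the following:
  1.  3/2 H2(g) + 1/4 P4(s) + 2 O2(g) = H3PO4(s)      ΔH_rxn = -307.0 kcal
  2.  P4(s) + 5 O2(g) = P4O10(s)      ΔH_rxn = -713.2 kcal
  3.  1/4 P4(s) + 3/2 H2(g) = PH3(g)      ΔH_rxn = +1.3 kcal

ΔH_rxn = 308.3 kcal

eq. 1 reversed (H3PO4(s) must end up as a reactant): +307.0 kcal
eq. 2: not needed (P4O10(s) appears nowhere else).
eq. 3 as written (PH3(g) already on the product side): +1.3 kcal
Summing the manipulated equations, ΔH_rxn = (-1)·(-307.0) + (1)·(+1.3) = 308.3 kcal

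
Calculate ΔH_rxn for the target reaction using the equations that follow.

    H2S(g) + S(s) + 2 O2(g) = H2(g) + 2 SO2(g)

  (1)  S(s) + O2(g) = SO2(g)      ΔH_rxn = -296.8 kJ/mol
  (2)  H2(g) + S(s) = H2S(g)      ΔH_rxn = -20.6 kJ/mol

(1) × 2: (2)·(-296.8) = -593.6 kJ/mol
(2) reversed: +20.6 kJ/mol
Since enthalpy is a state function, ΔH_rxn = (-593.6) + (+20.6) = -573.0 kJ/mol

ΔH_rxn = -573.0 kJ/mol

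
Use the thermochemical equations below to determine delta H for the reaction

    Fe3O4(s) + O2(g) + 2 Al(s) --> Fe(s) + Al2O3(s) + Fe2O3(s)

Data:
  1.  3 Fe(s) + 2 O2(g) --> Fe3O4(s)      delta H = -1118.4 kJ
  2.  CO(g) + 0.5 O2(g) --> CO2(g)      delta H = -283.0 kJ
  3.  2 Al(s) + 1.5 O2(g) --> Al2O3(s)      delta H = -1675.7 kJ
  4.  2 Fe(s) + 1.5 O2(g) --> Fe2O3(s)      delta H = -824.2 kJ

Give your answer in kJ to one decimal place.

delta H = -1381.5 kJ

eq. 1 reversed (reverse to put Fe3O4(s) on the reactant side): +1118.4 kJ
eq. 2: not needed (CO(g) appears nowhere else).
eq. 3 as written (Al2O3(s) already on the product side): -1675.7 kJ
eq. 4 as written (Fe2O3(s) already on the product side): -824.2 kJ
Since enthalpy is a state function, delta H = (+1118.4) + (-1675.7) + (-824.2) = -1381.5 kJ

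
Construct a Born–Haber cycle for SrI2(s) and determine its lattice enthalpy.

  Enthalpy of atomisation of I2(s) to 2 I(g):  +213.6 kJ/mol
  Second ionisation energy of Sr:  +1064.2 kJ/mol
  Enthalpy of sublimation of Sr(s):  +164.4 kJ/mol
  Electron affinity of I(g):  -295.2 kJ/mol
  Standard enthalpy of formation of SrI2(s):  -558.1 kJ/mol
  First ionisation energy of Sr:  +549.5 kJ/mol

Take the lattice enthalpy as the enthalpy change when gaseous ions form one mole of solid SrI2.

U = -1959.4 kJ/mol

ΔHf° = 1·ΔHsub + 1·(ΣIE) + 1·D(I2) + 2·EA + U
-558.1 = 1·(+164.4) + 1·(+1613.7) + 1·(+213.6) + 2·(-295.2) + U
U = -558.1 − (+1401.3) = -1959.4 kJ/mol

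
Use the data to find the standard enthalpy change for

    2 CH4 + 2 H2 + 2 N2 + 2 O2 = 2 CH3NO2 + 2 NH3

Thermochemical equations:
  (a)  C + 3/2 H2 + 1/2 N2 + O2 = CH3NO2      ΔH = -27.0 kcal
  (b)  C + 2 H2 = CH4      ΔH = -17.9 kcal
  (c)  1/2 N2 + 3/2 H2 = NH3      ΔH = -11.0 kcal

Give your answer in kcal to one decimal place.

(a) × 2: (2)·(-27.0) = -54.0 kcal
(b) reversed and × 2: (-2)·(-17.9) = +35.8 kcal
(c) × 2: (2)·(-11.0) = -22.0 kcal
ΔH = (2)·(-27.0) + (-2)·(-17.9) + (2)·(-11.0) = -40.2 kcal

ΔH = -40.2 kcal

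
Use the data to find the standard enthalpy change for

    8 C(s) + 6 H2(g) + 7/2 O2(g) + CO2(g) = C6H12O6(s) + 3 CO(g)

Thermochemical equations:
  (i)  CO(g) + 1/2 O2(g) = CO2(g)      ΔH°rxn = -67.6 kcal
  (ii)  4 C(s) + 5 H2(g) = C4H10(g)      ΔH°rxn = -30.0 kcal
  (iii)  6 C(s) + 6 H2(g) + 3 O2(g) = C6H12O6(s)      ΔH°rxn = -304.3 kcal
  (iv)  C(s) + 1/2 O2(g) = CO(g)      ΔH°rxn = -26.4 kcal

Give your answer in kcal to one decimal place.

ΔH°rxn = -289.5 kcal

(i) reversed: +67.6 kcal
(ii): not needed.
(iii) as written: -304.3 kcal
(iv) × 2: (2)·(-26.4) = -52.8 kcal
By Hess's law, ΔH°rxn = (-1)·(-67.6) + (1)·(-304.3) + (2)·(-26.4) = -289.5 kcal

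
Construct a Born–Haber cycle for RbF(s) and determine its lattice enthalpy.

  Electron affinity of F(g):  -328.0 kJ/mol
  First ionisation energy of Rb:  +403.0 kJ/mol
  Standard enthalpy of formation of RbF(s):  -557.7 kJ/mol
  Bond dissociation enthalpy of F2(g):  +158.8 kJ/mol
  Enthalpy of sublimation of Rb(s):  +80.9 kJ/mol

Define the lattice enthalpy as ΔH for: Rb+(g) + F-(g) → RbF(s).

ΔHf° = 1·ΔHsub + 1·(ΣIE) + 1/2·D(F2) + 1·EA + U
-557.7 = 1·(+80.9) + 1·(+403.0) + 1/2·(+158.8) + 1·(-328.0) + U
U = -557.7 − (+235.3) = -793.0 kJ/mol

U = -793.0 kJ/mol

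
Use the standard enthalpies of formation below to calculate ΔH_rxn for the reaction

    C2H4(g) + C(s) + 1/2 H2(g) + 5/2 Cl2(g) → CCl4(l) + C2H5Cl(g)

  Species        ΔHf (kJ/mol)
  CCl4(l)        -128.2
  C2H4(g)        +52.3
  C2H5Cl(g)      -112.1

ΔH°rxn = Σ nΔHf°(products) − Σ nΔHf°(reactants).
Products: 1·(-128.2) + 1·(-112.1) = -240.3
Reactants: 1·(+52.3) + 1·(+0.0) + 1/2·(+0.0) + 5/2·(+0.0) = +52.3
ΔH_rxn = (-240.3) − (+52.3) = -292.6 kJ/mol

ΔH_rxn = -292.6 kJ/mol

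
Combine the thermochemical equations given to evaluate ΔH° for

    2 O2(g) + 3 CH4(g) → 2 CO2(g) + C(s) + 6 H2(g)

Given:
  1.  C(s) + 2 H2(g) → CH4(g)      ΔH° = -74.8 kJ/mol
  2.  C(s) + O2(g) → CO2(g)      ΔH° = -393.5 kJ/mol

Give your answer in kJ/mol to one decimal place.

ΔH° = -562.6 kJ/mol

eq. 1 reversed and × 3: (-3)·(-74.8) = +224.4 kJ/mol
eq. 2 × 2: (2)·(-393.5) = -787.0 kJ/mol
Since enthalpy is a state function, ΔH° = (-3)·(-74.8) + (2)·(-393.5) = -562.6 kJ/mol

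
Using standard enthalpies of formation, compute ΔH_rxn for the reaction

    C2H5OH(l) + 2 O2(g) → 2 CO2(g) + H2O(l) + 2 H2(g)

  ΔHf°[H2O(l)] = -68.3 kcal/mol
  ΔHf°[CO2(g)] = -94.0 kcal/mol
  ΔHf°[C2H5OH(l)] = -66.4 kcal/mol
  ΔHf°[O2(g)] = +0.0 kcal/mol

ΔH_rxn = -189.9 kcal/mol

Products: 2·(-94.0) + 1·(-68.3) + 2·(+0.0) = -256.3
Reactants: 1·(-66.4) + 2·(+0.0) = -66.4
ΔH_rxn = (-256.3) − (-66.4) = -189.9 kcal/mol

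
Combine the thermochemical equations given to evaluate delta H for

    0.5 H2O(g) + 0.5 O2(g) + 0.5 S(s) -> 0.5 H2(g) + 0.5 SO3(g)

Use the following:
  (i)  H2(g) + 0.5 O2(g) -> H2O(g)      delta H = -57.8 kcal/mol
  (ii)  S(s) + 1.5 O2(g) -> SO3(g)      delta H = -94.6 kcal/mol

(i) reversed and × 1/2: (-1/2)·(-57.8) = +28.9 kcal/mol
(ii) × 1/2: (1/2)·(-94.6) = -47.3 kcal/mol
delta H = (-1/2)·(-57.8) + (1/2)·(-94.6) = -18.4 kcal/mol

delta H = -18.4 kcal/mol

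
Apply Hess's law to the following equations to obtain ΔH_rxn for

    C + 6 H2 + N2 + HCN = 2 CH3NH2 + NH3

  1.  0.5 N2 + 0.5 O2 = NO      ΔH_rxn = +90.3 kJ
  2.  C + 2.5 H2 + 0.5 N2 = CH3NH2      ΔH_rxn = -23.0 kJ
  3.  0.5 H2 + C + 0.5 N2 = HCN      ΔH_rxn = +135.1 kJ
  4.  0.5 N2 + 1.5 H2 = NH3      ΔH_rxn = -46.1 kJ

ΔH_rxn = -227.2 kJ

eq. 1: not needed (NO appears nowhere else).
eq. 2 × 2 (×2 to match 2 CH3NH2 in the target): (2)·(-23.0) = -46.0 kJ
eq. 3 reversed (HCN must end up as a reactant): -135.1 kJ
eq. 4 as written (NH3 already on the product side): -46.1 kJ
Combining the equations, ΔH_rxn = (-46.0) + (-135.1) + (-46.1) = -227.2 kJ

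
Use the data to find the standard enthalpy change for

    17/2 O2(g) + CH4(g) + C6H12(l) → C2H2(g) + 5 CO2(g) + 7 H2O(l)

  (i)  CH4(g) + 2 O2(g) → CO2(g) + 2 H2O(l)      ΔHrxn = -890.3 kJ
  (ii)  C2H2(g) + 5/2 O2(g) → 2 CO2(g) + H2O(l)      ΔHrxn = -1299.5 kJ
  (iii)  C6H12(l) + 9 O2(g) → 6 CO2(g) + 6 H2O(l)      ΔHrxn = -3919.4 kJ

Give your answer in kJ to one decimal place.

(i) as written (CH4(g) already on the reactant side): -890.3 kJ
(ii) reversed (reverse to put C2H2(g) on the product side): +1299.5 kJ
(iii) as written (C6H12(l) already on the reactant side): -3919.4 kJ
By Hess's law, ΔHrxn = (-890.3) + (+1299.5) + (-3919.4) = -3510.2 kJ

ΔHrxn = -3510.2 kJ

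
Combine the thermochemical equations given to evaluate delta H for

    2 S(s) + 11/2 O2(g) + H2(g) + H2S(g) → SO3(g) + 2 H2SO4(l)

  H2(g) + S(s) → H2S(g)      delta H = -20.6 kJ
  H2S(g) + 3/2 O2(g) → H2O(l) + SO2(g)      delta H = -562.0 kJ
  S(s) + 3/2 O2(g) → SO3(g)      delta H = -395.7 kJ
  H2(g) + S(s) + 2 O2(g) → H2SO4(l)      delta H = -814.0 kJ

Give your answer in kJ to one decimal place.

equation 1 reversed: +20.6 kJ
equation 2: not needed (SO2(g) appears nowhere else).
equation 3 as written (SO3(g) already on the product side): -395.7 kJ
equation 4 × 2 (scale by 2 for the 2 H2SO4(l)): (2)·(-814.0) = -1628.0 kJ
Summing the manipulated equations, delta H = (+20.6) + (-395.7) + (-1628.0) = -2003.1 kJ

delta H = -2003.1 kJ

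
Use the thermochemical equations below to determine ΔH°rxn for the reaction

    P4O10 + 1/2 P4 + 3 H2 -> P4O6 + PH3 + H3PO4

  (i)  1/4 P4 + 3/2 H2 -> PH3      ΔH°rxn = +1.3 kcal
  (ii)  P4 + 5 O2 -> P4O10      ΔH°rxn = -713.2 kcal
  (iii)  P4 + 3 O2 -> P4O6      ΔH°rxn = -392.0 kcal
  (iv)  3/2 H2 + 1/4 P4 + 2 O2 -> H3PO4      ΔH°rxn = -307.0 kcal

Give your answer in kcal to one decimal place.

ΔH°rxn = 15.5 kcal

(i) as written (PH3 already on the product side): +1.3 kcal
(ii) reversed (reverse to put P4O10 on the reactant side): +713.2 kcal
(iii) as written (P4O6 already on the product side): -392.0 kcal
(iv) as written (H3PO4 already on the product side): -307.0 kcal
Since enthalpy is a state function, ΔH°rxn = (1)·(+1.3) + (-1)·(-713.2) + (1)·(-392.0) + (1)·(-307.0) = 15.5 kcal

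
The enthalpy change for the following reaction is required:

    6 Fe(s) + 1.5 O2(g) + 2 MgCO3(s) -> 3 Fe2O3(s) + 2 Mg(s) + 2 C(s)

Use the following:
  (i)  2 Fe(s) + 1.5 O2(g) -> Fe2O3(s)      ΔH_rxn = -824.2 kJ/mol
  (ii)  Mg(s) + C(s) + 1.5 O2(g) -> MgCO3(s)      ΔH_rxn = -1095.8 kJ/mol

(i) × 3: (3)·(-824.2) = -2472.6 kJ/mol
(ii) reversed and × 2: (-2)·(-1095.8) = +2191.6 kJ/mol
By Hess's law, ΔH_rxn = (3)·(-824.2) + (-2)·(-1095.8) = -281.0 kJ/mol

ΔH_rxn = -281.0 kJ/mol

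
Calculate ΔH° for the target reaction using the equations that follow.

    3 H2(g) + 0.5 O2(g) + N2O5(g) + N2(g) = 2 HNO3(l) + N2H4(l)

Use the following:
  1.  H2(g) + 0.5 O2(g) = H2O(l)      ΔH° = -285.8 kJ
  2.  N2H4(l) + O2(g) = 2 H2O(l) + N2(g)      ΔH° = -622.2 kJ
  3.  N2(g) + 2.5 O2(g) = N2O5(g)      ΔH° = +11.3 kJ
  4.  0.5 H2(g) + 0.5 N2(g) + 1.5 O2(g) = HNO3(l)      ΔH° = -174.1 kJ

eq. 1 × 2: (2)·(-285.8) = -571.6 kJ
eq. 2 reversed (N2H4(l) must end up as a product): +622.2 kJ
eq. 3 reversed (reverse to put N2O5(g) on the reactant side): -11.3 kJ
eq. 4 × 2 (scale by 2 for the 2 HNO3(l)): (2)·(-174.1) = -348.2 kJ
Since enthalpy is a state function, ΔH° = (2)·(-285.8) + (-1)·(-622.2) + (-1)·(+11.3) + (2)·(-174.1) = -308.9 kJ

ΔH° = -308.9 kJ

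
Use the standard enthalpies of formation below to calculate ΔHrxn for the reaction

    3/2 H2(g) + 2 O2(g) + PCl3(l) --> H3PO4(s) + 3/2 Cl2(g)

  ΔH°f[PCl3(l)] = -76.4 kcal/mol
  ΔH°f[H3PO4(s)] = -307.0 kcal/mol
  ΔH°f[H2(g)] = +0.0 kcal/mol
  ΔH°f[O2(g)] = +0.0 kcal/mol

Products: 1·(-307.0) + 3/2·(+0.0) = -307.0
Reactants: 3/2·(+0.0) + 2·(+0.0) + 1·(-76.4) = -76.4
ΔHrxn = (-307.0) − (-76.4) = -230.6 kcal/mol

ΔHrxn = -230.6 kcal/mol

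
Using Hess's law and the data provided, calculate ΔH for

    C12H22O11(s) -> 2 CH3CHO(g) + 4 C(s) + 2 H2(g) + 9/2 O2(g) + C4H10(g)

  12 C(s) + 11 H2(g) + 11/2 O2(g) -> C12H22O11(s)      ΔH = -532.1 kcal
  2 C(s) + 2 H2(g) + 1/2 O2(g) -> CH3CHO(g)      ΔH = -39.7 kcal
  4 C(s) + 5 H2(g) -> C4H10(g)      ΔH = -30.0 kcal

ΔH = 422.7 kcal

equation 1 reversed (C12H22O11(s) must end up as a reactant): +532.1 kcal
equation 2 × 2 (scale by 2 for the 2 CH3CHO(g)): (2)·(-39.7) = -79.4 kcal
equation 3 as written (C4H10(g) already on the product side): -30.0 kcal
Summing the manipulated equations, ΔH = (+532.1) + (-79.4) + (-30.0) = 422.7 kcal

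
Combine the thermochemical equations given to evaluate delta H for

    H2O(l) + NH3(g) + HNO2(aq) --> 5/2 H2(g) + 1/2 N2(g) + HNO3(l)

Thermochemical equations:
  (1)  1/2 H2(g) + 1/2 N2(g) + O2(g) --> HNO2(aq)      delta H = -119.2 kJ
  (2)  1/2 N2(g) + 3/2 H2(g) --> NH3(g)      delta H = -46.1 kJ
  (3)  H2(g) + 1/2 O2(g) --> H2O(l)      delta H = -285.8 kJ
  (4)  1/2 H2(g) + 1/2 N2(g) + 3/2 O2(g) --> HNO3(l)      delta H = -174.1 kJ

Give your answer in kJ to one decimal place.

delta H = 277.0 kJ

(1) reversed: +119.2 kJ
(2) reversed: +46.1 kJ
(3) reversed: +285.8 kJ
(4) as written: -174.1 kJ
Combining the equations, delta H = (-1)·(-119.2) + (-1)·(-46.1) + (-1)·(-285.8) + (1)·(-174.1) = 277.0 kJ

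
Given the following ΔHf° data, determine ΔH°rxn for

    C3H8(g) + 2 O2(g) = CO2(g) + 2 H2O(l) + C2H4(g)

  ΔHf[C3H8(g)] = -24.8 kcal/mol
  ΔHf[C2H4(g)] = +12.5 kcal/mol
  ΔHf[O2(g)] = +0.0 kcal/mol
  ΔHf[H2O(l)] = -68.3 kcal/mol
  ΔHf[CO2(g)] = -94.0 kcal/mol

ΔH°rxn = -193.3 kcal/mol

ΔH°rxn = Σ nΔHf°(products) − Σ nΔHf°(reactants).
Products: 1·(-94.0) + 2·(-68.3) + 1·(+12.5) = -218.1
Reactants: 1·(-24.8) + 2·(+0.0) = -24.8
ΔH°rxn = (-218.1) − (-24.8) = -193.3 kcal/mol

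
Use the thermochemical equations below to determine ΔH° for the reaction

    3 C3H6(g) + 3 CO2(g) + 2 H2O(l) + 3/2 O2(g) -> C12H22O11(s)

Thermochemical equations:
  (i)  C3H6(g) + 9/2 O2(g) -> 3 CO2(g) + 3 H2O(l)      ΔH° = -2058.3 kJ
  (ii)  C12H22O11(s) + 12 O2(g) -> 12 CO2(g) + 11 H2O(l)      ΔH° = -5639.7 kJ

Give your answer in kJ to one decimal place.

(i) × 3 (×3 to match 3 C3H6(g) in the target): (3)·(-2058.3) = -6174.9 kJ
(ii) reversed (C12H22O11(s) must end up as a product): +5639.7 kJ
ΔH° = (3)·(-2058.3) + (-1)·(-5639.7) = -535.2 kJ

ΔH° = -535.2 kJ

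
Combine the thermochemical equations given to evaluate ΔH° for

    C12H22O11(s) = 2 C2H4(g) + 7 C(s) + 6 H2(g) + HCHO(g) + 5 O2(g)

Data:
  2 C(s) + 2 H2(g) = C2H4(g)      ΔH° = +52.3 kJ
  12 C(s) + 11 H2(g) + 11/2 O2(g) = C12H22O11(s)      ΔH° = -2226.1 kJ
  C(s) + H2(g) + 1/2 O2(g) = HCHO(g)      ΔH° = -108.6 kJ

ΔH° = 2222.1 kJ

equation 1 × 2: (2)·(+52.3) = +104.6 kJ
equation 2 reversed: +2226.1 kJ
equation 3 as written: -108.6 kJ
Since enthalpy is a state function, ΔH° = (+104.6) + (+2226.1) + (-108.6) = 2222.1 kJ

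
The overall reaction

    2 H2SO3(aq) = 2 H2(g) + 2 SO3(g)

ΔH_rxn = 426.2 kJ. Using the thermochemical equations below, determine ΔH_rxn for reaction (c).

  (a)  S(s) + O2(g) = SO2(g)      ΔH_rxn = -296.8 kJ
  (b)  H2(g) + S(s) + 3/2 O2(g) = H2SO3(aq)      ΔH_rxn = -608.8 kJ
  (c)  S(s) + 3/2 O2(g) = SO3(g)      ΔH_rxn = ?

ΔH_rxn = -395.7 kJ

(a): not needed (SO2(g) appears nowhere else).
(b) reversed and × 2 (reverse to put H2SO3(aq) on the reactant side; ×2 to match 2 H2SO3(aq) in the target): (-2)·(-608.8) = +1217.6 kJ
(c) × 2 (scale by 2 for the 2 SO3(g)): contributes 2·x
+426.2 = (+1217.6) + 2·x
x = (+426.2 − (+1217.6)) / (2) = -395.7 kJ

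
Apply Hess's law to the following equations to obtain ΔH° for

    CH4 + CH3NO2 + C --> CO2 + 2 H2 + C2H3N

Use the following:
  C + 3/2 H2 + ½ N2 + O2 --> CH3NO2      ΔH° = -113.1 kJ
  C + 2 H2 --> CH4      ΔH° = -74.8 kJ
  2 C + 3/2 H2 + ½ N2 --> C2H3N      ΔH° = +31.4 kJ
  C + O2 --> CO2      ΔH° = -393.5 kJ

ΔH° = -174.2 kJ

equation 1 reversed (reverse to put CH3NO2 on the reactant side): +113.1 kJ
equation 2 reversed (CH4 must end up as a reactant): +74.8 kJ
equation 3 as written (C2H3N already on the product side): +31.4 kJ
equation 4 as written (CO2 already on the product side): -393.5 kJ
Combining the equations, ΔH° = (-1)·(-113.1) + (-1)·(-74.8) + (1)·(+31.4) + (1)·(-393.5) = -174.2 kJ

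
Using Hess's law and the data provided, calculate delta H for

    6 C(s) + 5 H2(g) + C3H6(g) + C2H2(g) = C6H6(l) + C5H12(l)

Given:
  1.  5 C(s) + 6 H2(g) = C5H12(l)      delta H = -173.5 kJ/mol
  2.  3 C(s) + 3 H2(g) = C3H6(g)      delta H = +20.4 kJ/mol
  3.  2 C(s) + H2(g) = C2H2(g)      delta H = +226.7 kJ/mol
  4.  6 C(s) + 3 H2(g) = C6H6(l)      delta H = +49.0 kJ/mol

eq. 1 as written: -173.5 kJ/mol
eq. 2 reversed: -20.4 kJ/mol
eq. 3 reversed: -226.7 kJ/mol
eq. 4 as written: +49.0 kJ/mol
delta H = (1)·(-173.5) + (-1)·(+20.4) + (-1)·(+226.7) + (1)·(+49.0) = -371.6 kJ/mol

delta H = -371.6 kJ/mol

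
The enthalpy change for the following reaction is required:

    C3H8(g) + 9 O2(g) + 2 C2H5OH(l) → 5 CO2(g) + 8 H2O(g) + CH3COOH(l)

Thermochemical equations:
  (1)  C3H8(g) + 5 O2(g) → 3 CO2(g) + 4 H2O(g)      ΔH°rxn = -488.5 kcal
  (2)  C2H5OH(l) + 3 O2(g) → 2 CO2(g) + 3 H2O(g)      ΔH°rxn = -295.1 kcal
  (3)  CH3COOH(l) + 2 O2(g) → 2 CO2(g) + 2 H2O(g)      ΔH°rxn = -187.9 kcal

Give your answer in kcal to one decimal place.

(1) as written: -488.5 kcal
(2) × 2: (2)·(-295.1) = -590.2 kcal
(3) reversed: +187.9 kcal
Combining the equations, ΔH°rxn = (-488.5) + (-590.2) + (+187.9) = -890.8 kcal

ΔH°rxn = -890.8 kcal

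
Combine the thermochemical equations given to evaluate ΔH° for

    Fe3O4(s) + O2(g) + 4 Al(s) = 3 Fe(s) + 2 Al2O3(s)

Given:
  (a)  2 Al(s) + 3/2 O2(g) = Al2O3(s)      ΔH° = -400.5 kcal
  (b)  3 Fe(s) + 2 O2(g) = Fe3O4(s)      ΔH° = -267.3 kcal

(a) × 2 (×2 to match 2 Al2O3(s) in the target): (2)·(-400.5) = -801.0 kcal
(b) reversed (Fe3O4(s) must end up as a reactant): +267.3 kcal
ΔH° = (2)·(-400.5) + (-1)·(-267.3) = -533.7 kcal

ΔH° = -533.7 kcal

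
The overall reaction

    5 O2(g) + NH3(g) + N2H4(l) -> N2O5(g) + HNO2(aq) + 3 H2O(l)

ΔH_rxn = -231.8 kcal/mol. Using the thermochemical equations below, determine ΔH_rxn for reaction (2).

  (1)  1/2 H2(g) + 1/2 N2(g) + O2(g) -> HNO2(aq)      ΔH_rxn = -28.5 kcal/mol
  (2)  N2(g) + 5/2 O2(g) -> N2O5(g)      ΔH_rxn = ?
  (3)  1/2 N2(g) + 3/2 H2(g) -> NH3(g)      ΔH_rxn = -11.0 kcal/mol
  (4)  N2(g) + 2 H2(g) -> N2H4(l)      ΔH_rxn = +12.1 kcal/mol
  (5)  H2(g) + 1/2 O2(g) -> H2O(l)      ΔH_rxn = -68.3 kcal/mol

(1) as written (HNO2(aq) already on the product side): -28.5 kcal/mol
(2) as written (N2O5(g) already on the product side): contributes x
(3) reversed (reverse to put NH3(g) on the reactant side): +11.0 kcal/mol
(4) reversed (reverse to put N2H4(l) on the reactant side): -12.1 kcal/mol
(5) × 3 (×3 to match 3 H2O(l) in the target): (3)·(-68.3) = -204.9 kcal/mol
-231.8 = (-28.5) + (+11.0) + (-12.1) + (-204.9) + x
x = (-231.8 − (-234.5)) / (1) = 2.7 kcal/mol

ΔH_rxn = 2.7 kcal/mol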